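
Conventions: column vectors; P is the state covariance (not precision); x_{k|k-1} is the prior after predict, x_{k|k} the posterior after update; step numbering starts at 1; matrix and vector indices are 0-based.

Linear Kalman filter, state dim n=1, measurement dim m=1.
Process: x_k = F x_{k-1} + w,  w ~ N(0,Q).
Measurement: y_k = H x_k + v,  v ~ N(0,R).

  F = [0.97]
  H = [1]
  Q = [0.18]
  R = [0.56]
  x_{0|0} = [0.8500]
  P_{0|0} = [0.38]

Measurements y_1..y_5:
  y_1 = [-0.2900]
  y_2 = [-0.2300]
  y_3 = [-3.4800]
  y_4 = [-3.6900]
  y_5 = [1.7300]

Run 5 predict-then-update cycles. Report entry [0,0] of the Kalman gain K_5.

K[0,0] = 0.4170

step 1: x^-=[0.8245]  P^-=[0.5375]  S=[1.0975]  K=[0.4898]  nu=[-1.1145]  x^+=[0.2787]  P^+=[0.2743]
step 2: x^-=[0.2703]  P^-=[0.4381]  S=[0.9981]  K=[0.4389]  nu=[-0.5003]  x^+=[0.0507]  P^+=[0.2458]
step 3: x^-=[0.0492]  P^-=[0.4113]  S=[0.9713]  K=[0.4234]  nu=[-3.5292]  x^+=[-1.4452]  P^+=[0.2371]
step 4: x^-=[-1.4018]  P^-=[0.4031]  S=[0.9631]  K=[0.4185]  nu=[-2.2882]  x^+=[-2.3595]  P^+=[0.2344]
step 5: x^-=[-2.2888]  P^-=[0.4005]  S=[0.9605]  K=[0.4170]  nu=[4.0188]  x^+=[-0.6130]  P^+=[0.2335]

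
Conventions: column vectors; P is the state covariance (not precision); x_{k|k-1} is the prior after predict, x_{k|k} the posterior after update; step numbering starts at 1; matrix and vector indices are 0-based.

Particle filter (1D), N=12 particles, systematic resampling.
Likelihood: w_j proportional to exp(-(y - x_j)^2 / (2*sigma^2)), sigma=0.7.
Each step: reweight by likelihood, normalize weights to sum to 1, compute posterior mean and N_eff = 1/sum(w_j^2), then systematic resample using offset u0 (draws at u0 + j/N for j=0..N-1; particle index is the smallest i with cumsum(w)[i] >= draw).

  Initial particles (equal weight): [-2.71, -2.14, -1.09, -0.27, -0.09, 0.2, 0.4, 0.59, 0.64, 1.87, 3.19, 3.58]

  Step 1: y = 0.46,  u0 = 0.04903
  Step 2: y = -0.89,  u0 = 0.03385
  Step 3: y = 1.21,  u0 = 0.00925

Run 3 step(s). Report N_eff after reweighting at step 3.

N_eff = 8.0813

step 1: w=[0.0000, 0.0002, 0.0159, 0.1072, 0.1356, 0.1724, 0.1840, 0.1815, 0.1787, 0.0243, 0.0001, 0.0000]  mean=0.3164  Neff=6.2812  idx=[3, 4, 4, 5, 5, 6, 6, 7, 7, 8, 8, 8]
step 2: w=[0.2133, 0.1643, 0.1643, 0.0939, 0.0939, 0.0578, 0.0578, 0.0338, 0.0338, 0.0290, 0.0290, 0.0290]  mean=0.0921  Neff=7.7723  idx=[0, 0, 0, 1, 1, 2, 2, 3, 4, 5, 7, 10]
step 3: w=[0.0293, 0.0293, 0.0293, 0.0489, 0.0489, 0.0489, 0.0489, 0.0969, 0.0969, 0.1404, 0.1853, 0.1969]  mean=0.2889  Neff=8.0813  idx=[0, 3, 4, 6, 7, 8, 9, 9, 10, 10, 11, 11]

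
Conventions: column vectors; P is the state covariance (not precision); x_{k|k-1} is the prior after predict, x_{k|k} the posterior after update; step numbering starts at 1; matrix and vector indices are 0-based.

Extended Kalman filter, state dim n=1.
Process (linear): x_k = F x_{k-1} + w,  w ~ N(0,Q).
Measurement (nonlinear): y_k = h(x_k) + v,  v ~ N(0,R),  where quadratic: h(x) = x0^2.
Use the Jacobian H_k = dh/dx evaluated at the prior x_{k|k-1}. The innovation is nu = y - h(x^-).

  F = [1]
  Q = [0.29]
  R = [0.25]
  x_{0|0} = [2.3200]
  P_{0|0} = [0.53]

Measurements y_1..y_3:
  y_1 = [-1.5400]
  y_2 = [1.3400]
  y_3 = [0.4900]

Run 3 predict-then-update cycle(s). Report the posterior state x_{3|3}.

x_post = [0.8245]

step 1: x^-=[2.3200]  P^-=[0.8200]  H_jac=[4.6400]  S=[17.9043]  K=[0.2125]  nu=[-6.9224]  x^+=[0.8489]  P^+=[0.0114]
step 2: x^-=[0.8489]  P^-=[0.3014]  H_jac=[1.6979]  S=[1.1190]  K=[0.4574]  nu=[0.6193]  x^+=[1.1322]  P^+=[0.0673]
step 3: x^-=[1.1322]  P^-=[0.3573]  H_jac=[2.2644]  S=[2.0823]  K=[0.3886]  nu=[-0.7919]  x^+=[0.8245]  P^+=[0.0429]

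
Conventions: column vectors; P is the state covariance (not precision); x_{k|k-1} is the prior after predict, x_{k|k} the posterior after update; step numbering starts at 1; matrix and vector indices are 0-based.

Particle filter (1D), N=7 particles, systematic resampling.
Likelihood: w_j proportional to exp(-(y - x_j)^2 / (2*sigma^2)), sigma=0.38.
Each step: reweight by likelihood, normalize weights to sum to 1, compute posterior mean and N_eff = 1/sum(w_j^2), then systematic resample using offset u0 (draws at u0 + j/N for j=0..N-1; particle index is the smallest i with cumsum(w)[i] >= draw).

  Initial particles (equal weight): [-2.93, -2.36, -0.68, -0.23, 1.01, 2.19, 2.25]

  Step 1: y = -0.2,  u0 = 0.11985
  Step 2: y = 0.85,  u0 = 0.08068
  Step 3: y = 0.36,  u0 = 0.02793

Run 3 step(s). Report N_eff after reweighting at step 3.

N_eff = 7.0000

step 1: w=[0.0000, 0.0000, 0.3098, 0.6859, 0.0043, 0.0000, 0.0000]  mean=-0.3641  Neff=1.7655  idx=[2, 2, 3, 3, 3, 3, 3]
step 2: w=[0.0034, 0.0034, 0.1986, 0.1986, 0.1986, 0.1986, 0.1986]  mean=-0.2331  Neff=5.0682  idx=[2, 3, 3, 4, 5, 5, 6]
step 3: w=[0.1429, 0.1429, 0.1429, 0.1429, 0.1429, 0.1429, 0.1429]  mean=-0.2300  Neff=7.0000  idx=[0, 1, 2, 3, 4, 5, 6]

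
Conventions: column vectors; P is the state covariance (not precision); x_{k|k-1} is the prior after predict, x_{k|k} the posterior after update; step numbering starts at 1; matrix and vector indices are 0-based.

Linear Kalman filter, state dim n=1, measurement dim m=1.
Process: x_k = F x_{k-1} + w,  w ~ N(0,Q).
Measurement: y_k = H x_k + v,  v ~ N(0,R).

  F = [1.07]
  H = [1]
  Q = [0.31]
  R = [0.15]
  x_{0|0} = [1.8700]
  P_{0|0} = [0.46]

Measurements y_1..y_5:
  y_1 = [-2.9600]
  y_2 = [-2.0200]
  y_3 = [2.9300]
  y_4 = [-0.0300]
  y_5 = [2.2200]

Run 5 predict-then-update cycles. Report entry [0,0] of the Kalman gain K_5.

step 1: x^-=[2.0009]  P^-=[0.8367]  S=[0.9867]  K=[0.8480]  nu=[-4.9609]  x^+=[-2.2058]  P^+=[0.1272]
step 2: x^-=[-2.3602]  P^-=[0.4556]  S=[0.6056]  K=[0.7523]  nu=[0.3402]  x^+=[-2.1043]  P^+=[0.1128]
step 3: x^-=[-2.2516]  P^-=[0.4392]  S=[0.5892]  K=[0.7454]  nu=[5.1816]  x^+=[1.6109]  P^+=[0.1118]
step 4: x^-=[1.7236]  P^-=[0.4380]  S=[0.5880]  K=[0.7449]  nu=[-1.7536]  x^+=[0.4173]  P^+=[0.1117]
step 5: x^-=[0.4466]  P^-=[0.4379]  S=[0.5879]  K=[0.7449]  nu=[1.7734]  x^+=[1.7675]  P^+=[0.1117]

K[0,0] = 0.7449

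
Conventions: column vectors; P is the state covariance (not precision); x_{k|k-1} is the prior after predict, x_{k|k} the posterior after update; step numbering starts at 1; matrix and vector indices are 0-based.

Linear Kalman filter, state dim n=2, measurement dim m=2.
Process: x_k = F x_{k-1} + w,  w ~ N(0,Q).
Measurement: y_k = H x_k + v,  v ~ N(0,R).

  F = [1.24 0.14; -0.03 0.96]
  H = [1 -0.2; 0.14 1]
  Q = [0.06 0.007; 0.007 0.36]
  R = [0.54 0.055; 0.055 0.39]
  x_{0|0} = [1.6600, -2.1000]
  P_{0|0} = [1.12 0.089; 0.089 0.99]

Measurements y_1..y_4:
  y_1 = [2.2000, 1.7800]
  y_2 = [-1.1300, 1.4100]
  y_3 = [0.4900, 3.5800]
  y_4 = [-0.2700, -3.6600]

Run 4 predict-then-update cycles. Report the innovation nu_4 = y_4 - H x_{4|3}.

innov = [-1.6178, -6.2959]

step 1: x^-=[1.7644, -2.0658]  P^-=[1.8324 0.2040; 0.2040 1.2683]  S=[2.3416 0.2561; 0.2561 1.7513]  K=[0.7483 0.1535; -0.1039 0.7557]  nu=[0.0224, 3.5988]  x^+=[2.3336, 0.6514]  P^+=[0.4210 0.0421; 0.0421 0.2831]
step 2: x^-=[2.9849, 0.5554]  P^-=[0.7274 0.0793; 0.0793 0.6189]  S=[1.2605 0.1102; 0.1102 1.0453]  K=[0.5545 0.1149; -0.0888 0.6120]  nu=[-4.0038, 0.4368]  x^+=[0.8149, 1.1780]  P^+=[0.3121 0.0316; 0.0316 0.2294]
step 3: x^-=[1.1755, 1.1065]  P^-=[0.5553 0.0637; 0.0637 0.5699]  S=[1.0926 0.0807; 0.0807 0.9886]  K=[0.4890 0.1032; -0.0898 0.5928]  nu=[-0.4642, 2.3090]  x^+=[1.1867, 2.5169]  P^+=[0.2754 0.0286; 0.0286 0.2223]
step 4: x^-=[1.8239, 2.3806]  P^-=[0.4978 0.0605; 0.0605 0.5634]  S=[1.0361 0.0708; 0.0708 0.9801]  K=[0.4619 0.0995; -0.0907 0.5900]  nu=[-1.6178, -6.2959]  x^+=[0.4504, -1.1876]  P^+=[0.2605 0.0277; 0.0277 0.2212]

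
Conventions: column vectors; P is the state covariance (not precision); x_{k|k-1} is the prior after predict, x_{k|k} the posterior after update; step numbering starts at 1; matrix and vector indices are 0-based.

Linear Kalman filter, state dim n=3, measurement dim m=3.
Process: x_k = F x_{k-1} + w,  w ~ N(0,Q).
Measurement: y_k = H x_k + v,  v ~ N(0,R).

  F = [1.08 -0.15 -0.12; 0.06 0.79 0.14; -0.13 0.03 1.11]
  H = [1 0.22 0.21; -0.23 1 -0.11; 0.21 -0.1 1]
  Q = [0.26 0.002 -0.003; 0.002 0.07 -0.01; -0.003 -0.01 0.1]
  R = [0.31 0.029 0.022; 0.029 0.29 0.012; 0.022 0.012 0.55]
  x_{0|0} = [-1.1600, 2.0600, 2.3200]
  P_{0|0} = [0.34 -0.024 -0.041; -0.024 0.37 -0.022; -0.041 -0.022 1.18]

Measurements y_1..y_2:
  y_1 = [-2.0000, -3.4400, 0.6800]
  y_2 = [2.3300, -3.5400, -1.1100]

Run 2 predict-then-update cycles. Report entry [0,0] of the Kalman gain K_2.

K[0,0] = 0.6208

step 1: x^-=[-1.8402, 1.8826, 2.7878]  P^-=[0.6995 -0.0633 -0.2569; -0.0633 0.3174 0.1605; -0.2569 0.1605 1.5705]  S=[0.9732 -0.0879 0.2589; -0.0879 0.6442 -0.0137; 0.2589 -0.0137 2.0172]  K=[0.6663 -0.2161 -0.1384; 0.0728 0.4989 0.0513; -0.0826 0.0775 0.7550]  nu=[-1.1594, -5.4392, -1.5331]  x^+=[-1.2252, -0.9943, 1.3043]  P^+=[0.2220 -0.0062 -0.1113; -0.0062 0.1517 0.0523; -0.1113 0.0523 0.4430]
step 2: x^-=[-1.3306, -0.6764, 1.5772]  P^-=[0.5614 -0.0363 -0.2382; -0.0363 0.1833 0.1020; -0.2382 0.1020 0.6853]  S=[0.8039 -0.0535 0.0533; -0.0535 0.4935 0.0461; 0.0533 0.0461 1.1430]  K=[0.6208 -0.2035 -0.1228; 0.0527 0.3667 0.0493; -0.1190 0.1008 0.5484]  nu=[3.4781, -2.9961, -2.4755]  x^+=[1.7423, -1.7138, -0.4963]  P^+=[0.2062 -0.0061 -0.1003; -0.0061 0.1120 0.0451; -0.1003 0.0451 0.3258]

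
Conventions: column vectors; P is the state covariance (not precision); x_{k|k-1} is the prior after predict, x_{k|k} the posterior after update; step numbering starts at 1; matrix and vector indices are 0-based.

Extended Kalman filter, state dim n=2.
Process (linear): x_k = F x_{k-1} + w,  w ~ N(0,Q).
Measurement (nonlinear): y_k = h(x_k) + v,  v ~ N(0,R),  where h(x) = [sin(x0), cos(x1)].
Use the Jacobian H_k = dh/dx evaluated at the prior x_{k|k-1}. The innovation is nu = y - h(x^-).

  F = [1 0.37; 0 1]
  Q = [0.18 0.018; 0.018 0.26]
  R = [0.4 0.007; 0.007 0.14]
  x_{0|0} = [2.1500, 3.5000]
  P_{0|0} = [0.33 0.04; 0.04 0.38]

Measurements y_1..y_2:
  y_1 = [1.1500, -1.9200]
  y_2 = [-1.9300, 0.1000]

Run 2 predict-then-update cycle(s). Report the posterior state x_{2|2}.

x_post = [4.1426, 1.6879]

step 1: x^-=[3.4450, 3.5000]  P^-=[0.5916 0.1986; 0.1986 0.6400]  H_jac=[-0.9543 0.0000; 0.0000 0.3508]  S=[0.9388 -0.0595; -0.0595 0.2188]  K=[-0.5914 0.1577; -0.1393 0.9884]  nu=[1.4488, -0.9835]  x^+=[2.4331, 2.3261]  P^+=[0.2467 0.0511; 0.0511 0.3917]
step 2: x^-=[3.2938, 2.3261]  P^-=[0.5182 0.2140; 0.2140 0.6517]  H_jac=[-0.9884 0.0000; 0.0000 -0.7281]  S=[0.9063 0.1610; 0.1610 0.4855]  K=[-0.5399 -0.1419; -0.0635 -0.9563]  nu=[-1.7784, 0.7855]  x^+=[4.1426, 1.6879]  P^+=[0.2195 0.0325; 0.0325 0.1845]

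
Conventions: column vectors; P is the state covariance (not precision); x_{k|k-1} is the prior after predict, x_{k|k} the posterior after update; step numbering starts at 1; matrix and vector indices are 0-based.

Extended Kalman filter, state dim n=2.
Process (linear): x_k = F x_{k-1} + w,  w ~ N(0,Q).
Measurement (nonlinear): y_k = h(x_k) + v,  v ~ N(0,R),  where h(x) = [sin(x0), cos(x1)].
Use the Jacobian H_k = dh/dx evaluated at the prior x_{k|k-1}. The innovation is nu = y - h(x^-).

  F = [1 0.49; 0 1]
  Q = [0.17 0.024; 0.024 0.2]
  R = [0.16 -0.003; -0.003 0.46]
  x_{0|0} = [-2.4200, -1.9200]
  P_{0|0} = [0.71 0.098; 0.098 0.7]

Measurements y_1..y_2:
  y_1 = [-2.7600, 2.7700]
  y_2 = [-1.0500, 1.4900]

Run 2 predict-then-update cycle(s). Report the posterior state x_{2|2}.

step 1: x^-=[-3.3608, -1.9200]  P^-=[1.1441 0.4650; 0.4650 0.9000]  H_jac=[-0.9761 0.0000; 0.0000 0.9396]  S=[1.2500 -0.4295; -0.4295 1.2546]  K=[-0.8769 0.0481; -0.1490 0.6230]  nu=[-2.9775, 3.1121]  x^+=[-0.6003, 0.4627]  P^+=[0.1439 0.0263; 0.0263 0.3055]
step 2: x^-=[-0.3736, 0.4627]  P^-=[0.4130 0.2000; 0.2000 0.5055]  H_jac=[0.9310 0.0000; 0.0000 -0.4464]  S=[0.5180 -0.0861; -0.0861 0.5607]  K=[0.7346 -0.0464; 0.3003 -0.3563]  nu=[-0.6850, 0.5951]  x^+=[-0.9045, 0.0450]  P^+=[0.1264 0.0528; 0.0528 0.3692]

x_post = [-0.9045, 0.0450]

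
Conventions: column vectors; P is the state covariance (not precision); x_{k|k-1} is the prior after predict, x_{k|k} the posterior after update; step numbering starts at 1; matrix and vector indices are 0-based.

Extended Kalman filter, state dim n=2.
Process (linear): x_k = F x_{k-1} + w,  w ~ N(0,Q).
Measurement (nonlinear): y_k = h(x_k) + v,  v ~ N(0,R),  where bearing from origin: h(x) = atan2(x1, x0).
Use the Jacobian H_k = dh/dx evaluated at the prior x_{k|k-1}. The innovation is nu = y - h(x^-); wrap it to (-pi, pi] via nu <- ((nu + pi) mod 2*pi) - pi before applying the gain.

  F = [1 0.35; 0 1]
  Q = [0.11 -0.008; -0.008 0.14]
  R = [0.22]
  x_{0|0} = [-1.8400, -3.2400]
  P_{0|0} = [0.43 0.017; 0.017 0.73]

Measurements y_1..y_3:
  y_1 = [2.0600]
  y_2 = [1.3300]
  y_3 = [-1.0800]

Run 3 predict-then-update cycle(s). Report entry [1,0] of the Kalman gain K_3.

K[1,0] = -0.6117

step 1: x^-=[-2.9740, -3.2400]  P^-=[0.6413 0.2645; 0.2645 0.8700]  H_jac=[0.1675 -0.1538]  S=[0.2449]  K=[0.2726; -0.3652]  nu=[-1.9098]  x^+=[-3.4945, -2.5425]  P^+=[0.6231 0.2889; 0.2889 0.8373]
step 2: x^-=[-4.3844, -2.5425]  P^-=[1.0379 0.5739; 0.5739 0.9773]  H_jac=[0.0990 -0.1707]  S=[0.2392]  K=[0.0199; -0.4598]  nu=[-2.3371]  x^+=[-4.4310, -1.4679]  P^+=[1.0378 0.5761; 0.5761 0.9267]
step 3: x^-=[-4.9447, -1.4679]  P^-=[1.6646 0.8925; 0.8925 1.0667]  H_jac=[0.0552 -0.1859]  S=[0.2436]  K=[-0.3039; -0.6117]  nu=[1.7730]  x^+=[-5.4835, -2.5525]  P^+=[1.6421 0.8472; 0.8472 0.9756]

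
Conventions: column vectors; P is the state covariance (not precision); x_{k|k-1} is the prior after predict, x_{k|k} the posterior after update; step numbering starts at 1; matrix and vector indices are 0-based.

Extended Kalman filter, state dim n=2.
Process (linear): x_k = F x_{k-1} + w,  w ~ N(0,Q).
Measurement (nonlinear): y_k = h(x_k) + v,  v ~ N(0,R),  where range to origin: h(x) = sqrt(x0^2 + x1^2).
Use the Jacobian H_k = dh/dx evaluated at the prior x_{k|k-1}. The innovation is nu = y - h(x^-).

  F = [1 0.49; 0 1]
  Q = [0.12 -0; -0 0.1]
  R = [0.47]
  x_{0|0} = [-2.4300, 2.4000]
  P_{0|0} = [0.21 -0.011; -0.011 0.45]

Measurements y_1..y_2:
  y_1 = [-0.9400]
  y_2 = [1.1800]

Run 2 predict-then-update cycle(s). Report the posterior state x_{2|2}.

step 1: x^-=[-1.2540, 2.4000]  P^-=[0.4273 0.2095; 0.2095 0.5500]  H_jac=[-0.4631 0.8863]  S=[0.8217]  K=[-0.0148; 0.4752]  nu=[-3.6479]  x^+=[-1.1999, 0.6666]  P^+=[0.4271 0.2153; 0.2153 0.3645]
step 2: x^-=[-0.8733, 0.6666]  P^-=[0.8456 0.3939; 0.3939 0.4645]  H_jac=[-0.7949 0.6068]  S=[0.7953]  K=[-0.5446; -0.0393]  nu=[0.0814]  x^+=[-0.9176, 0.6634]  P^+=[0.6097 0.3769; 0.3769 0.4632]

x_post = [-0.9176, 0.6634]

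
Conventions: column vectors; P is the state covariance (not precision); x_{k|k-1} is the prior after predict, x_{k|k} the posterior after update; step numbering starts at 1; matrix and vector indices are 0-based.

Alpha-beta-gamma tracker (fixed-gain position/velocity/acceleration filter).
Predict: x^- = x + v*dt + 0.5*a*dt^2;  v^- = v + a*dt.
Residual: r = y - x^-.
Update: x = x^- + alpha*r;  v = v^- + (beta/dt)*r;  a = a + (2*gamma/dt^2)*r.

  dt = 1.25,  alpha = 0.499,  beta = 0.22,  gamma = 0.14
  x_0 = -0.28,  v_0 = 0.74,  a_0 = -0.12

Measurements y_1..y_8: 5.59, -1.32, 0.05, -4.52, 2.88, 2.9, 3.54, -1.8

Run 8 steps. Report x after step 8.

step 1: x_pred=0.5513  r=5.0388  x^+=3.0656  v^+=1.4768  a^+=0.7829
step 2: x_pred=5.5233  r=-6.8433  x^+=2.1085  v^+=1.2511  a^+=-0.4434
step 3: x_pred=3.3260  r=-3.2760  x^+=1.6913  v^+=0.1203  a^+=-1.0304
step 4: x_pred=1.0366  r=-5.5566  x^+=-1.7361  v^+=-2.1457  a^+=-2.0262
step 5: x_pred=-6.0012  r=8.8812  x^+=-1.5695  v^+=-3.1153  a^+=-0.4347
step 6: x_pred=-5.8032  r=8.7032  x^+=-1.4603  v^+=-2.1269  a^+=1.1250
step 7: x_pred=-3.2400  r=6.7800  x^+=0.1432  v^+=0.4726  a^+=2.3399
step 8: x_pred=2.5620  r=-4.3620  x^+=0.3854  v^+=2.6298  a^+=1.5583

x_post = 0.3854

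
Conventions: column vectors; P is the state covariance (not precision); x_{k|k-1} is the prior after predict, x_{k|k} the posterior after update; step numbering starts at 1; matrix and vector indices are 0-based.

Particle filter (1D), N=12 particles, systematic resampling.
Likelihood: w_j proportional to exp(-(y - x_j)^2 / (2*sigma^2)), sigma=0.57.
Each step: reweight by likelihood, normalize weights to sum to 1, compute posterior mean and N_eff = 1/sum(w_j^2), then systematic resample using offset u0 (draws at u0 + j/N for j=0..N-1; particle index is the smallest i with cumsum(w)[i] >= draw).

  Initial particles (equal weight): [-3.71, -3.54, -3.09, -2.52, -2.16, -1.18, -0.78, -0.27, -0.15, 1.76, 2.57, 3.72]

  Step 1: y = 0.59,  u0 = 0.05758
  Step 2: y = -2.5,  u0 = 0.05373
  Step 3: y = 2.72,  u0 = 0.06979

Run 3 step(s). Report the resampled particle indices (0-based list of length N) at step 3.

step 1: w=[0.0000, 0.0000, 0.0000, 0.0000, 0.0000, 0.0086, 0.0593, 0.3413, 0.4587, 0.1296, 0.0026, 0.0000]  mean=0.0173  Neff=2.8798  idx=[6, 7, 7, 7, 7, 8, 8, 8, 8, 8, 9, 9]
step 2: w=[0.7832, 0.0353, 0.0353, 0.0353, 0.0353, 0.0151, 0.0151, 0.0151, 0.0151, 0.0151, 0.0000, 0.0000]  mean=-0.6603  Neff=1.6142  idx=[0, 0, 0, 0, 0, 0, 0, 0, 0, 1, 3, 8]
step 3: w=[0.0012, 0.0012, 0.0012, 0.0012, 0.0012, 0.0012, 0.0012, 0.0012, 0.0012, 0.1997, 0.1997, 0.5895]  mean=-0.2049  Neff=2.3403  idx=[9, 9, 10, 10, 10, 11, 11, 11, 11, 11, 11, 11]

resampled_idx = [9, 9, 10, 10, 10, 11, 11, 11, 11, 11, 11, 11]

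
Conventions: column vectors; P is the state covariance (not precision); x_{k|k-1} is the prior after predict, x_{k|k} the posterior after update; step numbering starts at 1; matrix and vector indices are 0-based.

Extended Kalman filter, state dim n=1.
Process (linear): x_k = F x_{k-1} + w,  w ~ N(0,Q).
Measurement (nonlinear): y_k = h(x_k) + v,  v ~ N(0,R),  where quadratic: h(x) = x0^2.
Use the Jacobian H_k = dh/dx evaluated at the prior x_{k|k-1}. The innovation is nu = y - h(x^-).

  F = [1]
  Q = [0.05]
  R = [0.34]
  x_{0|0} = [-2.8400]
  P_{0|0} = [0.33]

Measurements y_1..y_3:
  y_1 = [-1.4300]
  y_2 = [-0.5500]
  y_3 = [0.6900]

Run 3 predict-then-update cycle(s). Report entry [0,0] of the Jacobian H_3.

step 1: x^-=[-2.8400]  P^-=[0.3800]  H_jac=[-5.6800]  S=[12.5997]  K=[-0.1713]  nu=[-9.4956]  x^+=[-1.2134]  P^+=[0.0103]
step 2: x^-=[-1.2134]  P^-=[0.0603]  H_jac=[-2.4267]  S=[0.6948]  K=[-0.2104]  nu=[-2.0222]  x^+=[-0.7878]  P^+=[0.0295]
step 3: x^-=[-0.7878]  P^-=[0.0795]  H_jac=[-1.5756]  S=[0.5373]  K=[-0.2331]  nu=[0.0694]  x^+=[-0.8040]  P^+=[0.0503]

H_jac[0,0] = -1.5756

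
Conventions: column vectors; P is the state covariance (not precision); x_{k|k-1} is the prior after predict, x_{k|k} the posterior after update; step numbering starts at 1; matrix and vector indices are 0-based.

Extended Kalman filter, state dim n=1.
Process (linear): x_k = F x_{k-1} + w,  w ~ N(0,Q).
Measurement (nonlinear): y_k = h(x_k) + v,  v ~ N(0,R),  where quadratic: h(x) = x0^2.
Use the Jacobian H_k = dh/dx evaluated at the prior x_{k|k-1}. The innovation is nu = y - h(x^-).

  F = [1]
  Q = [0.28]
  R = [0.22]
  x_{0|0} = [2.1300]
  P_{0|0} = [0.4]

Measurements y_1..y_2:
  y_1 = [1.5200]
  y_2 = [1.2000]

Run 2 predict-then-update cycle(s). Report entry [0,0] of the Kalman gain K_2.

step 1: x^-=[2.1300]  P^-=[0.6800]  H_jac=[4.2600]  S=[12.5604]  K=[0.2306]  nu=[-3.0169]  x^+=[1.4342]  P^+=[0.0119]
step 2: x^-=[1.4342]  P^-=[0.2919]  H_jac=[2.8684]  S=[2.6218]  K=[0.3194]  nu=[-0.8570]  x^+=[1.1605]  P^+=[0.0245]

K[0,0] = 0.3194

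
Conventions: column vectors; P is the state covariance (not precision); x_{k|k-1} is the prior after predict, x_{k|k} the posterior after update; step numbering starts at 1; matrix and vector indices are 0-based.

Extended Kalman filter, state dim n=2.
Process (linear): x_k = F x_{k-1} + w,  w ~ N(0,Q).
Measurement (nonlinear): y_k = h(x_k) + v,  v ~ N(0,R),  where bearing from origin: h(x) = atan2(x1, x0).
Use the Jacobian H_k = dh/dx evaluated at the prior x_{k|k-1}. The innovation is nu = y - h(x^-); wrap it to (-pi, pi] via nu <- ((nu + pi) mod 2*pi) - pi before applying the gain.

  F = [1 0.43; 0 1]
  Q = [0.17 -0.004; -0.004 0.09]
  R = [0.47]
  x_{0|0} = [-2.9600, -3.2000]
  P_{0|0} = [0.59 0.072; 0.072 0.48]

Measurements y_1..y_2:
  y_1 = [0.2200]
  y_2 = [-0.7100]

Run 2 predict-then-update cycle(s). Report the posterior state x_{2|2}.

x_post = [-5.3179, -3.6707]

step 1: x^-=[-4.3360, -3.2000]  P^-=[0.9107 0.2744; 0.2744 0.5700]  H_jac=[0.1102 -0.1493]  S=[0.4847]  K=[0.1225; -0.1132]  nu=[2.7258]  x^+=[-4.0021, -3.5085]  P^+=[0.9034 0.2811; 0.2811 0.5638]
step 2: x^-=[-5.5108, -3.5085]  P^-=[1.4194 0.5196; 0.5196 0.6538]  H_jac=[0.0822 -0.1291]  S=[0.4795]  K=[0.1035; -0.0870]  nu=[1.8646]  x^+=[-5.3179, -3.6707]  P^+=[1.4143 0.5239; 0.5239 0.6502]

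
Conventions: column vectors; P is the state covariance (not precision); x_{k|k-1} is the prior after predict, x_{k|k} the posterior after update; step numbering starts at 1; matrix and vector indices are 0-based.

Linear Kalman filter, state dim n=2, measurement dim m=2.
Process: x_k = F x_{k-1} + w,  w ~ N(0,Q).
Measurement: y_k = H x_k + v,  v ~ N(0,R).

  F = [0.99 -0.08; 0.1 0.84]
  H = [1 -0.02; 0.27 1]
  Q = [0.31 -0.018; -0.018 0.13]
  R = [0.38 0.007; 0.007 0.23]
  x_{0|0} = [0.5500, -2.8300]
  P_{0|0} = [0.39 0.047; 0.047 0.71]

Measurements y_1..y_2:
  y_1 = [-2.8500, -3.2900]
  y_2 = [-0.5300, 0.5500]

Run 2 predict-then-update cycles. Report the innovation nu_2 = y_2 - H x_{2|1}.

step 1: x^-=[0.7709, -2.3222]  P^-=[0.6893 0.0116; 0.0116 0.6428]  S=[1.0691 0.1918; 0.1918 0.9293]  K=[0.6297 0.0828; -0.1307 0.7220]  nu=[-3.6673, -1.1759]  x^+=[-1.6358, -2.6919]  P^+=[0.2390 -0.0411; -0.0411 0.1762]
step 2: x^-=[-1.4041, -2.4248]  P^-=[0.5519 -0.0400; -0.0400 0.2498]  S=[0.9336 0.1112; 0.1112 0.4985]  K=[0.5814 0.0889; -0.1082 0.5037]  nu=[0.8256, 3.3539]  x^+=[-0.6258, -0.8248]  P^+=[0.2209 -0.0351; -0.0351 0.1246]

innov = [0.8256, 3.3539]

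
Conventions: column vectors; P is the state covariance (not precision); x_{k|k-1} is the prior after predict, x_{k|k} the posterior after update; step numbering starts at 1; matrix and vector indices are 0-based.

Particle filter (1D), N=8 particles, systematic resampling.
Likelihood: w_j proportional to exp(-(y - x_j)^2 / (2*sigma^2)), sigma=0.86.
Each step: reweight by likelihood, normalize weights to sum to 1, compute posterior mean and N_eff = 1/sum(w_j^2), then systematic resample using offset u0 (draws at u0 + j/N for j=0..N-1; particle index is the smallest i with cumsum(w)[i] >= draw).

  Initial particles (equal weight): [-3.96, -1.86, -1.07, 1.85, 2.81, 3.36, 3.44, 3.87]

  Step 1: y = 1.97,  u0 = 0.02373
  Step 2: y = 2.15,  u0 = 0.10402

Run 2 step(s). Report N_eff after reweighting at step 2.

N_eff = 7.2324

step 1: w=[0.0000, 0.0000, 0.0009, 0.4495, 0.2817, 0.1230, 0.1053, 0.0395]  mean=2.5508  Neff=3.2338  idx=[3, 3, 3, 3, 4, 4, 5, 6]
step 2: w=[0.1581, 0.1581, 0.1581, 0.1581, 0.1252, 0.1252, 0.0625, 0.0546]  mean=2.2714  Neff=7.2324  idx=[0, 1, 2, 3, 3, 4, 5, 7]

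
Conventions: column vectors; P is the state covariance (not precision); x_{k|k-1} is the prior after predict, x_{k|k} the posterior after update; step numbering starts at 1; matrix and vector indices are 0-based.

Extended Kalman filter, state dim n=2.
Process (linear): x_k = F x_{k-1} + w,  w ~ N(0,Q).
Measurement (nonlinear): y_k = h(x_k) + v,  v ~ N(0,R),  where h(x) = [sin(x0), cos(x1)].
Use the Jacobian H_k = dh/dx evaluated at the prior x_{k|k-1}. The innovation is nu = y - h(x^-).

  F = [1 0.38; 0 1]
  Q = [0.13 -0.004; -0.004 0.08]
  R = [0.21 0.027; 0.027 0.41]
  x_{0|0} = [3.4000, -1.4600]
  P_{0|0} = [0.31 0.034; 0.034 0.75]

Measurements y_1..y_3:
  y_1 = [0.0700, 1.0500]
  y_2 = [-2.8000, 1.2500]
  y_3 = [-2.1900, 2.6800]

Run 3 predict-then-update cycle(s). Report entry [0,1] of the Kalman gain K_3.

step 1: x^-=[2.8452, -1.4600]  P^-=[0.5741 0.3150; 0.3150 0.8300]  H_jac=[-0.9564 0.0000; 0.0000 0.9939]  S=[0.7352 -0.2724; -0.2724 1.2299]  K=[-0.7109 0.0971; -0.1757 0.6318]  nu=[-0.2221, 0.9394]  x^+=[3.0943, -0.8274]  P^+=[0.1534 0.0207; 0.0207 0.2559]
step 2: x^-=[2.7799, -0.8274]  P^-=[0.3361 0.1140; 0.1140 0.3359]  H_jac=[-0.9353 0.0000; 0.0000 0.7362]  S=[0.5040 -0.0515; -0.0515 0.5920]  K=[-0.6147 0.0883; -0.1704 0.4028]  nu=[-3.1539, 0.5732]  x^+=[4.7690, -0.0592]  P^+=[0.1355 0.0266; 0.0266 0.2181]
step 3: x^-=[4.7465, -0.0592]  P^-=[0.3172 0.1055; 0.1055 0.2981]  H_jac=[0.0341 0.0000; 0.0000 0.0592]  S=[0.2104 0.0272; 0.0272 0.4110]  K=[0.0499 0.0119; 0.0117 0.0421]  nu=[-1.1906, 1.6818]  x^+=[4.7071, -0.0022]  P^+=[0.3166 0.1051; 0.1051 0.2973]

K[0,1] = 0.0119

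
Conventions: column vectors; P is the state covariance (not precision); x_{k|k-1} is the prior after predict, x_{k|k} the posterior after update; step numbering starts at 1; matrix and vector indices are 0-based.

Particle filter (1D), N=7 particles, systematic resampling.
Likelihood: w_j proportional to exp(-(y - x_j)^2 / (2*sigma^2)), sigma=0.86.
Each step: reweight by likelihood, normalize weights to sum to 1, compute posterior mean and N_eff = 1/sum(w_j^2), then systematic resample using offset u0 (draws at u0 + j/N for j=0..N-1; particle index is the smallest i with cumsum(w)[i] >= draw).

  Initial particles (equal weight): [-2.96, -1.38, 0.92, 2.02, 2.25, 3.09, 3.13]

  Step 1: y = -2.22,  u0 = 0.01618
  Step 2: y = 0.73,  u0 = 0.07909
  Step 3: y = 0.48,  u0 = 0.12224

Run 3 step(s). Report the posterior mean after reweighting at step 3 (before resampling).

step 1: w=[0.5262, 0.4729, 0.0010, 0.0000, 0.0000, 0.0000, 0.0000]  mean=-2.2091  Neff=1.9982  idx=[0, 0, 0, 0, 1, 1, 1]
step 2: w=[0.0007, 0.0007, 0.0007, 0.0007, 0.3324, 0.3324, 0.3324]  mean=-1.3843  Neff=3.0163  idx=[4, 4, 5, 5, 5, 6, 6]
step 3: w=[0.1429, 0.1429, 0.1429, 0.1429, 0.1429, 0.1429, 0.1429]  mean=-1.3800  Neff=7.0000  idx=[0, 1, 2, 3, 4, 5, 6]

post_mean = -1.3800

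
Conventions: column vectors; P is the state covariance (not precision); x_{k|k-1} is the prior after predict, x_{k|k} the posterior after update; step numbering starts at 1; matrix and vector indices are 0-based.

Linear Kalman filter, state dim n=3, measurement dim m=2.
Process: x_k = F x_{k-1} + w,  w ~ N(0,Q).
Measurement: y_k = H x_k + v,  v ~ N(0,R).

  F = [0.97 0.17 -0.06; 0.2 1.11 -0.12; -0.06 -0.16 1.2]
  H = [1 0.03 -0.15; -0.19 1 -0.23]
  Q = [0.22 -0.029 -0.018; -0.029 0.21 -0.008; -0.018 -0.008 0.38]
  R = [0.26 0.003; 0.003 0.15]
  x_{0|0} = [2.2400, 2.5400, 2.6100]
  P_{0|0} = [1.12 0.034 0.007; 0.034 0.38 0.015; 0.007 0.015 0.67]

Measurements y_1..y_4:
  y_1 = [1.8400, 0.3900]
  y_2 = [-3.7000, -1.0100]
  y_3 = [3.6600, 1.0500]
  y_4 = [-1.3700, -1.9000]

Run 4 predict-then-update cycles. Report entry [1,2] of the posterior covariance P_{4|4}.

P_post[1,2] = 0.5687

step 1: x^-=[2.4480, 2.9542, 2.5912]  P^-=[1.2973 0.3004 -0.1360; 0.3004 0.7434 -0.1668; -0.1360 -0.1668 1.3524]  S=[1.6487 0.1777; 0.1777 0.9625]  K=[0.8113 -0.0613; 0.1324 0.7285; -0.1612 -0.4399]  nu=[-0.3079, -1.5031]  x^+=[2.2903, 1.8184, 3.3020]  P^+=[0.2262 0.0627 0.1153; 0.0627 0.1694 0.2080; 0.1153 0.2080 1.0982]
step 2: x^-=[2.3326, 2.0803, 3.5340]  P^-=[0.4447 0.0915 0.0538; 0.0915 0.4105 0.1045; 0.0538 0.1045 1.8713]  S=[0.7356 0.0592; 0.0592 0.5974]  K=[0.6028 -0.0686; 0.0707 0.6108; -0.2610 -0.5368]  nu=[-5.5649, -1.8342]  x^+=[-0.8961, 0.5662, 5.9713]  P^+=[0.1795 0.0637 0.1656; 0.0637 0.1788 0.3256; 0.1656 0.3256 1.6324]
step 3: x^-=[-1.1313, -0.2673, 7.1287]  P^-=[0.3950 0.0725 0.1015; 0.0725 0.3946 0.1977; 0.1015 0.1977 2.5883]  S=[0.6857 0.0497; 0.0497 0.5862]  K=[0.5637 -0.0920; 0.0385 0.5689; -0.3601 -0.6807]  nu=[5.8686, 2.7419]  x^+=[1.9244, 1.5185, 3.1486]  P^+=[0.1773 0.0725 0.2214; 0.0725 0.2017 0.4456; 0.2214 0.4456 2.2033]
step 4: x^-=[1.9359, 1.6926, 3.4199]  P^-=[0.3896 0.0727 0.1493; 0.0727 0.4002 0.2865; 0.1493 0.2865 3.3570]  S=[0.6825 0.0540; 0.0540 0.5955]  K=[0.5500 -0.1098; 0.0186 0.5365; -0.4413 -0.8230]  nu=[-2.8437, -2.4382]  x^+=[0.6398, 0.3314, 6.6815]  P^+=[0.1826 0.0849 0.2829; 0.0849 0.2275 0.5687; 0.2829 0.5687 2.7814]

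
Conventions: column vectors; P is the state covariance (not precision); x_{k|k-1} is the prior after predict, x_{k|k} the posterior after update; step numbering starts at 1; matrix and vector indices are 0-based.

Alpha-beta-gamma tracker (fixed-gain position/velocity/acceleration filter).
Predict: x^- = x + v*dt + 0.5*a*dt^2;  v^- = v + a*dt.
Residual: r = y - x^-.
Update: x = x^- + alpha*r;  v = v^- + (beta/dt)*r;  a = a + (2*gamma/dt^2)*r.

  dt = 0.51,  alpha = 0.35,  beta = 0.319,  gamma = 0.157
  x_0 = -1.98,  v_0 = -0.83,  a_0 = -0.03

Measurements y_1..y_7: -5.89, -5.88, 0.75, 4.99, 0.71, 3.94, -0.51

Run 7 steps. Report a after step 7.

step 1: x_pred=-2.4072  r=-3.4828  x^+=-3.6262  v^+=-3.0238  a^+=-4.2345
step 2: x_pred=-5.7190  r=-0.1610  x^+=-5.7753  v^+=-5.2841  a^+=-4.4289
step 3: x_pred=-9.0462  r=9.7962  x^+=-5.6175  v^+=-1.4154  a^+=7.3974
step 4: x_pred=-5.3774  r=10.3674  x^+=-1.7488  v^+=8.8419  a^+=19.9131
step 5: x_pred=5.3503  r=-4.6403  x^+=3.7262  v^+=16.0952  a^+=14.3112
step 6: x_pred=13.7959  r=-9.8559  x^+=10.3463  v^+=17.2291  a^+=2.4129
step 7: x_pred=19.4470  r=-19.9570  x^+=12.4620  v^+=5.9768  a^+=-21.6797

a_post = -21.6797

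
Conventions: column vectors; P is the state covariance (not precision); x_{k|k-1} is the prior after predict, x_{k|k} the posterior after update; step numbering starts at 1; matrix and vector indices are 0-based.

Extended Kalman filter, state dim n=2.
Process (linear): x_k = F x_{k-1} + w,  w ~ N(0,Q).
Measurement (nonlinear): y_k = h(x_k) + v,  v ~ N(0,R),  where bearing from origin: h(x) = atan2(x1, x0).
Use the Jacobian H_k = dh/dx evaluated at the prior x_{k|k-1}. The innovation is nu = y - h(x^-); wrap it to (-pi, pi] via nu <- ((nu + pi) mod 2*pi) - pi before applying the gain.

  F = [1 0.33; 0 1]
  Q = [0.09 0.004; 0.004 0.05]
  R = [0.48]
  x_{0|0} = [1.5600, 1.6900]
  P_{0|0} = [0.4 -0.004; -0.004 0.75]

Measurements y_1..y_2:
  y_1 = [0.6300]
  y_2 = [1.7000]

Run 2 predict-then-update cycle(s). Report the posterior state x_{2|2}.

step 1: x^-=[2.1177, 1.6900]  P^-=[0.5690 0.2475; 0.2475 0.8000]  H_jac=[-0.2302 0.2885]  S=[0.5439]  K=[-0.1096; 0.3196]  nu=[-0.0435]  x^+=[2.1225, 1.6761]  P^+=[0.5625 0.2665; 0.2665 0.7445]
step 2: x^-=[2.6756, 1.6761]  P^-=[0.9095 0.5162; 0.5162 0.7945]  H_jac=[-0.1681 0.2684]  S=[0.5164]  K=[-0.0278; 0.2449]  nu=[1.1404]  x^+=[2.6439, 1.9553]  P^+=[0.9091 0.5197; 0.5197 0.7635]

x_post = [2.6439, 1.9553]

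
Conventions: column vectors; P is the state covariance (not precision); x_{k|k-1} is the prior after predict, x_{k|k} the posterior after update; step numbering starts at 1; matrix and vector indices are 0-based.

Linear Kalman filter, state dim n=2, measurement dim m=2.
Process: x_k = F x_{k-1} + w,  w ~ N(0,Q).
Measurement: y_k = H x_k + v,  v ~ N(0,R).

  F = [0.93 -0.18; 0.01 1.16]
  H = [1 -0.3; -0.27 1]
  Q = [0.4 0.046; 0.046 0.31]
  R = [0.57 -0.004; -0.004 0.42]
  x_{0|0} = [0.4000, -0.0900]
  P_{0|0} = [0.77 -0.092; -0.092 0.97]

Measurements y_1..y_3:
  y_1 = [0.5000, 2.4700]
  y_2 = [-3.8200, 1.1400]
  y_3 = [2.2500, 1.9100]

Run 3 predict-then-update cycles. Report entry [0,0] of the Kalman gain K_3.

K[0,0] = 0.5303

step 1: x^-=[0.3882, -0.1004]  P^-=[1.1282 -0.2485; -0.2485 1.6132]  S=[1.9925 -1.0612; -1.0612 2.2496]  K=[0.6313 0.0519; 0.0403 0.7659]  nu=[0.0817, 2.6752]  x^+=[0.5787, 1.9520]  P^+=[0.3976 0.1266; 0.1266 0.3557]
step 2: x^-=[0.1868, 2.2701]  P^-=[0.7130 0.1118; 0.1118 0.7917]  S=[1.2872 -0.3131; -0.3131 1.2032]  K=[0.5461 0.0751; 0.0601 0.6485]  nu=[-3.3258, -1.0796]  x^+=[-1.7106, 1.3700]  P^+=[0.3480 0.1233; 0.1233 0.3054]
step 3: x^-=[-1.8374, 1.5721]  P^-=[0.6696 0.1183; 0.1183 0.7239]  S=[1.2338 -0.2741; -0.2741 1.1288]  K=[0.5303 0.0734; 0.0592 0.6274]  nu=[4.5591, -0.1582]  x^+=[0.5684, 1.7428]  P^+=[0.3379 0.1199; 0.1199 0.2956]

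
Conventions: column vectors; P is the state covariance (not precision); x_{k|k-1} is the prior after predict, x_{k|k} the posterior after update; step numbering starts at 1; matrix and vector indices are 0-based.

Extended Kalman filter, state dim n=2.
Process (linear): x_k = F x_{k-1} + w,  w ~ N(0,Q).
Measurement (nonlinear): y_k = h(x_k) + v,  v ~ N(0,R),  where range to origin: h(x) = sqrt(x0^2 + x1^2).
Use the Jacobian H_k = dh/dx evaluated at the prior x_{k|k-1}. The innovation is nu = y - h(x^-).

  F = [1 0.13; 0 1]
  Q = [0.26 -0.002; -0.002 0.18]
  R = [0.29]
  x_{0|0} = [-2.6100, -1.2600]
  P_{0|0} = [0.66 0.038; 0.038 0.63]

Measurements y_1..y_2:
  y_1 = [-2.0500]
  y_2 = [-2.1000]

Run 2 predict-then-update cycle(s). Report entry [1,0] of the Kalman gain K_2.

step 1: x^-=[-2.7738, -1.2600]  P^-=[0.9405 0.1179; 0.1179 0.8100]  H_jac=[-0.9105 -0.4136]  S=[1.2970]  K=[-0.6978; -0.3411]  nu=[-5.0966]  x^+=[0.7827, 0.4782]  P^+=[0.3089 -0.1908; -0.1908 0.6591]
step 2: x^-=[0.8449, 0.4782]  P^-=[0.5305 -0.1071; -0.1071 0.8391]  H_jac=[0.8703 0.4926]  S=[0.8035]  K=[0.5089; 0.3984]  nu=[-3.0708]  x^+=[-0.7178, -0.7452]  P^+=[0.3224 -0.2700; -0.2700 0.7116]

K[1,0] = 0.3984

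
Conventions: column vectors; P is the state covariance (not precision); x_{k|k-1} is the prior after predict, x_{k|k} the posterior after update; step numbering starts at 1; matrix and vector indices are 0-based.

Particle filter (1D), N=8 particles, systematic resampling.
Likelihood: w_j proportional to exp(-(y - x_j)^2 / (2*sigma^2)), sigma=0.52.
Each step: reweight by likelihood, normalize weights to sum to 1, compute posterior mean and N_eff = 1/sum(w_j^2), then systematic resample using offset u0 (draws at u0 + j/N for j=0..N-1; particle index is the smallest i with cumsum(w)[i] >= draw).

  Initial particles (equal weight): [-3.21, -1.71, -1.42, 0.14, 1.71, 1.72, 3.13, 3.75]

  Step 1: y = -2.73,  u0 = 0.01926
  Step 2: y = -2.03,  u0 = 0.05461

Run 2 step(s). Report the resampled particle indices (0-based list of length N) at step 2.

resampled_idx = [0, 3, 5, 7, 7, 7, 7, 7]

step 1: w=[0.7766, 0.1737, 0.0498, 0.0000, 0.0000, 0.0000, 0.0000, 0.0000]  mean=-2.8604  Neff=1.5731  idx=[0, 0, 0, 0, 0, 0, 0, 1]
step 2: w=[0.0560, 0.0560, 0.0560, 0.0560, 0.0560, 0.0560, 0.0560, 0.6081]  mean=-2.2978  Neff=2.5526  idx=[0, 3, 5, 7, 7, 7, 7, 7]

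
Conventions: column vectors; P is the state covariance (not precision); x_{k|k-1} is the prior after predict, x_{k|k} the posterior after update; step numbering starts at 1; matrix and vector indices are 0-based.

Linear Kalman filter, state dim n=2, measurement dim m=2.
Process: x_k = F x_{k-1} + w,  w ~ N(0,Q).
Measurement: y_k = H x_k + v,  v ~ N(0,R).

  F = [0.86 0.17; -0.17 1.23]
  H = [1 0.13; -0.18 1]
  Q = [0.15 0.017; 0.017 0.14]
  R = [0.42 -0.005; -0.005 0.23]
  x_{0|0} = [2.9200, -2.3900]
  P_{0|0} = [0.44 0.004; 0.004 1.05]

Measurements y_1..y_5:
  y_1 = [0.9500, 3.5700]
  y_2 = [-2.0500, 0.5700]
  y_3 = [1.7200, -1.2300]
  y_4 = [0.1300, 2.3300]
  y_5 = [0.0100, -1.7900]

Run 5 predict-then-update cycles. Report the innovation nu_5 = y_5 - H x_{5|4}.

innov = [-0.7699, -3.2970]

step 1: x^-=[2.1049, -3.4361]  P^-=[0.5069 0.1763; 0.1763 1.7396]  S=[1.0022 0.3021; 0.3021 1.9225]  K=[0.5410 -0.0408; 0.1405 0.8663]  nu=[-0.7082, 7.3850]  x^+=[1.4208, 2.8617]  P^+=[0.2238 0.0282; 0.0282 0.2036]
step 2: x^-=[1.7084, 3.2784]  P^-=[0.3296 0.0559; 0.0559 0.4427]  S=[0.7716 0.0478; 0.0478 0.6633]  K=[0.4389 -0.0368; 0.1071 0.6446]  nu=[-4.1846, -2.4009]  x^+=[-0.0397, 1.2827]  P^+=[0.1816 0.0220; 0.0220 0.1517]
step 3: x^-=[0.1840, 1.5845]  P^-=[0.2952 0.0448; 0.0448 0.3655]  S=[0.7330 0.0332; 0.0332 0.5889]  K=[0.4123 -0.0373; 0.0988 0.6014]  nu=[1.3301, -2.7814]  x^+=[0.8362, 0.0432]  P^+=[0.1708 0.0201; 0.0201 0.1414]
step 4: x^-=[0.7265, -0.0890]  P^-=[0.2862 0.0423; 0.0423 0.3505]  S=[0.7232 0.0303; 0.0303 0.5746]  K=[0.4050 -0.0375; 0.0967 0.5917]  nu=[-0.5849, 2.5497]  x^+=[0.3940, 1.3632]  P^+=[0.1677 0.0196; 0.0196 0.1391]
step 5: x^-=[0.5706, 1.6097]  P^-=[0.2838 0.0417; 0.0417 0.3472]  S=[0.7205 0.0298; 0.0298 0.5713]  K=[0.4030 -0.0374; 0.0961 0.5895]  nu=[-0.7699, -3.2970]  x^+=[0.3838, -0.4078]  P^+=[0.1669 0.0194; 0.0194 0.1386]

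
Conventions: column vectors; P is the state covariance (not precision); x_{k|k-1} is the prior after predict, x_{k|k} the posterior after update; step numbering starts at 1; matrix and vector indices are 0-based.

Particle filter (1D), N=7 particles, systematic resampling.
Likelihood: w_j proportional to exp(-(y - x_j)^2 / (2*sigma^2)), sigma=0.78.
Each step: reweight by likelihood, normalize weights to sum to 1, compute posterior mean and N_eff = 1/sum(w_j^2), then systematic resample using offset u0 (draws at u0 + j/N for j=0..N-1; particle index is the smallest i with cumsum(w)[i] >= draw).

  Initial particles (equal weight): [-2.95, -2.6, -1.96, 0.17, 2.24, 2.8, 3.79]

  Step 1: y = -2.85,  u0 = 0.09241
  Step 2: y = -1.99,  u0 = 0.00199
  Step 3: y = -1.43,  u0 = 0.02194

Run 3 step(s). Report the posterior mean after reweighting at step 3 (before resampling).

post_mean = -2.2803

step 1: w=[0.4025, 0.3855, 0.2117, 0.0002, 0.0000, 0.0000, 0.0000]  mean=-2.6048  Neff=2.8129  idx=[0, 0, 0, 1, 1, 2, 2]
step 2: w=[0.0961, 0.0961, 0.0961, 0.1510, 0.1510, 0.2048, 0.2048]  mean=-2.4387  Neff=6.3602  idx=[0, 1, 2, 3, 4, 5, 6]
step 3: w=[0.0557, 0.0557, 0.0557, 0.1209, 0.1209, 0.2955, 0.2955]  mean=-2.2803  Neff=4.6904  idx=[0, 2, 4, 5, 5, 6, 6]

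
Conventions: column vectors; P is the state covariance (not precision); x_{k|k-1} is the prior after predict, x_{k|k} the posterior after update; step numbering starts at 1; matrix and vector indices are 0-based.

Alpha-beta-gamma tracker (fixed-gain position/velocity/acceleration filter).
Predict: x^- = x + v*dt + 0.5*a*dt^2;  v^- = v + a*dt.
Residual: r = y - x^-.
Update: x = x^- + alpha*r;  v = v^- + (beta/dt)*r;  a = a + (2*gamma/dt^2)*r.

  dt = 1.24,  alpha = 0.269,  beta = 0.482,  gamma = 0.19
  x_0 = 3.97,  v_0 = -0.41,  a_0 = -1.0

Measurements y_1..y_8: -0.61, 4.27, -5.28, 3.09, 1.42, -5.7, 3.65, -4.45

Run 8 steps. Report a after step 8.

a_post = -4.7723

step 1: x_pred=2.6928  r=-3.3028  x^+=1.8043  v^+=-2.9338  a^+=-1.8162
step 2: x_pred=-3.2299  r=7.4999  x^+=-1.2125  v^+=-2.2707  a^+=0.0373
step 3: x_pred=-3.9994  r=-1.2806  x^+=-4.3439  v^+=-2.7222  a^+=-0.2792
step 4: x_pred=-7.9341  r=11.0241  x^+=-4.9686  v^+=1.2167  a^+=2.4453
step 5: x_pred=-1.5799  r=2.9999  x^+=-0.7730  v^+=5.4150  a^+=3.1867
step 6: x_pred=8.3916  r=-14.0916  x^+=4.6009  v^+=3.8890  a^+=-0.2959
step 7: x_pred=9.1958  r=-5.5458  x^+=7.7040  v^+=1.3664  a^+=-1.6665
step 8: x_pred=8.1171  r=-12.5671  x^+=4.7365  v^+=-5.5850  a^+=-4.7723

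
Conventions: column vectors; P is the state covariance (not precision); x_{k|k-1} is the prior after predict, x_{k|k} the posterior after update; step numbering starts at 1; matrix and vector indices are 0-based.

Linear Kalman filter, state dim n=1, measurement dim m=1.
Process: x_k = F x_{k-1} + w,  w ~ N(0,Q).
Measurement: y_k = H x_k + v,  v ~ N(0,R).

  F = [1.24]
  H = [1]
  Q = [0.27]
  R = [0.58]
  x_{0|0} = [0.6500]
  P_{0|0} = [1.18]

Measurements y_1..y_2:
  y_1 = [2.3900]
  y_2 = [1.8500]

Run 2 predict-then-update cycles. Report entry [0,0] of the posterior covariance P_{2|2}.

step 1: x^-=[0.8060]  P^-=[2.0844]  S=[2.6644]  K=[0.7823]  nu=[1.5840]  x^+=[2.0452]  P^+=[0.4537]
step 2: x^-=[2.5360]  P^-=[0.9677]  S=[1.5477]  K=[0.6252]  nu=[-0.6860]  x^+=[2.1071]  P^+=[0.3626]

P_post[0,0] = 0.3626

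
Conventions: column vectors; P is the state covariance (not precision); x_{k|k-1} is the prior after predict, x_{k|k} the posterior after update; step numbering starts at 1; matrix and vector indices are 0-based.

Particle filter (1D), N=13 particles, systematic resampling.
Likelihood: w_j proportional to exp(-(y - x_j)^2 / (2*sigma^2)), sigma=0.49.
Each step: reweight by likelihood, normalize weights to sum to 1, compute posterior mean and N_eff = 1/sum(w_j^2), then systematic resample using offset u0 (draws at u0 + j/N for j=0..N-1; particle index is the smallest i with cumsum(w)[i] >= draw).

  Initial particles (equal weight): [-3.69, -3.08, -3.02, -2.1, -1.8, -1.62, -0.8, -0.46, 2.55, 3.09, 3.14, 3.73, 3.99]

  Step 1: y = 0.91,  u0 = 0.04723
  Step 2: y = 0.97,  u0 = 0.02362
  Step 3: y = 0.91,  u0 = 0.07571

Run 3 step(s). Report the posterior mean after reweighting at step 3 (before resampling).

step 1: w=[0.0000, 0.0000, 0.0000, 0.0000, 0.0000, 0.0001, 0.0868, 0.7685, 0.1415, 0.0019, 0.0012, 0.0000, 0.0000]  mean=-0.0526  Neff=1.6177  idx=[6, 7, 7, 7, 7, 7, 7, 7, 7, 7, 7, 8, 8]
step 2: w=[0.0095, 0.0919, 0.0919, 0.0919, 0.0919, 0.0919, 0.0919, 0.0919, 0.0919, 0.0919, 0.0919, 0.0359, 0.0359]  mean=-0.2472  Neff=11.4852  idx=[1, 1, 2, 3, 4, 5, 6, 7, 7, 8, 9, 10, 11]
step 3: w=[0.0821, 0.0821, 0.0821, 0.0821, 0.0821, 0.0821, 0.0821, 0.0821, 0.0821, 0.0821, 0.0821, 0.0821, 0.0151]  mean=-0.4145  Neff=12.3361  idx=[0, 1, 2, 3, 4, 5, 6, 7, 8, 9, 10, 11, 12]

post_mean = -0.4145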